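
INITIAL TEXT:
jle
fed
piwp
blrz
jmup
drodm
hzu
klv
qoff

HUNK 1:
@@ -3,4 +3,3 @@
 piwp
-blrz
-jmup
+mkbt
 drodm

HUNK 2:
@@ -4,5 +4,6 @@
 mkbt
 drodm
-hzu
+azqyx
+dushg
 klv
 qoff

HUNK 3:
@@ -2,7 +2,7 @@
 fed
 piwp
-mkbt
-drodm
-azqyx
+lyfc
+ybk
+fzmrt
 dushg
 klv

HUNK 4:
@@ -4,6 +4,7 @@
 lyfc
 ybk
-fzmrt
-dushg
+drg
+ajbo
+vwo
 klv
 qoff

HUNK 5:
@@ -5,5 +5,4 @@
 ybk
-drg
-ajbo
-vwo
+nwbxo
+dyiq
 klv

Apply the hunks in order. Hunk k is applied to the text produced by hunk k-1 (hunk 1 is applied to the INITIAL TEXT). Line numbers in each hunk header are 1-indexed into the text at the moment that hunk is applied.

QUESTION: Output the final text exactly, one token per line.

Answer: jle
fed
piwp
lyfc
ybk
nwbxo
dyiq
klv
qoff

Derivation:
Hunk 1: at line 3 remove [blrz,jmup] add [mkbt] -> 8 lines: jle fed piwp mkbt drodm hzu klv qoff
Hunk 2: at line 4 remove [hzu] add [azqyx,dushg] -> 9 lines: jle fed piwp mkbt drodm azqyx dushg klv qoff
Hunk 3: at line 2 remove [mkbt,drodm,azqyx] add [lyfc,ybk,fzmrt] -> 9 lines: jle fed piwp lyfc ybk fzmrt dushg klv qoff
Hunk 4: at line 4 remove [fzmrt,dushg] add [drg,ajbo,vwo] -> 10 lines: jle fed piwp lyfc ybk drg ajbo vwo klv qoff
Hunk 5: at line 5 remove [drg,ajbo,vwo] add [nwbxo,dyiq] -> 9 lines: jle fed piwp lyfc ybk nwbxo dyiq klv qoff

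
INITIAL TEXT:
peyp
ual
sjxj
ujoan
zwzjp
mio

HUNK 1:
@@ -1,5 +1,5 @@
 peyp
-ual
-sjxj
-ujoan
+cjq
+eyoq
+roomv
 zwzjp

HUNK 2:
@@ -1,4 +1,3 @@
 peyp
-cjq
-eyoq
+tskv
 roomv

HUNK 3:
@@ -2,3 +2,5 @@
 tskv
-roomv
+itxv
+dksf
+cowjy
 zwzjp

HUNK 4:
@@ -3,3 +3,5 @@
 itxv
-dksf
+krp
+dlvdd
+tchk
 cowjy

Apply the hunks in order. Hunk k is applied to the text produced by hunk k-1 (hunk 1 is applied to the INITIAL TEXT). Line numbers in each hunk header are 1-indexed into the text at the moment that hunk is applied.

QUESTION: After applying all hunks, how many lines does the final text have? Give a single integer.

Answer: 9

Derivation:
Hunk 1: at line 1 remove [ual,sjxj,ujoan] add [cjq,eyoq,roomv] -> 6 lines: peyp cjq eyoq roomv zwzjp mio
Hunk 2: at line 1 remove [cjq,eyoq] add [tskv] -> 5 lines: peyp tskv roomv zwzjp mio
Hunk 3: at line 2 remove [roomv] add [itxv,dksf,cowjy] -> 7 lines: peyp tskv itxv dksf cowjy zwzjp mio
Hunk 4: at line 3 remove [dksf] add [krp,dlvdd,tchk] -> 9 lines: peyp tskv itxv krp dlvdd tchk cowjy zwzjp mio
Final line count: 9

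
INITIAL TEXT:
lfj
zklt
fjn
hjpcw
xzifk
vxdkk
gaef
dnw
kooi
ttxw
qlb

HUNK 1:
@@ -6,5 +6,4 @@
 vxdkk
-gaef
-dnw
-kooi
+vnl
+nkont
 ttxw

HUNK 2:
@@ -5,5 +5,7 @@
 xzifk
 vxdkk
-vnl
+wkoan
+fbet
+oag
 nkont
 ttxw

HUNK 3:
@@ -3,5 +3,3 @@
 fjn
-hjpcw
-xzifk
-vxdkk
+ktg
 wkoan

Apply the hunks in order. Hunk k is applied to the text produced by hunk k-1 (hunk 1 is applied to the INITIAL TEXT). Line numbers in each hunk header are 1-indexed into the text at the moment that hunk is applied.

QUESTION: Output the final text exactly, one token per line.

Answer: lfj
zklt
fjn
ktg
wkoan
fbet
oag
nkont
ttxw
qlb

Derivation:
Hunk 1: at line 6 remove [gaef,dnw,kooi] add [vnl,nkont] -> 10 lines: lfj zklt fjn hjpcw xzifk vxdkk vnl nkont ttxw qlb
Hunk 2: at line 5 remove [vnl] add [wkoan,fbet,oag] -> 12 lines: lfj zklt fjn hjpcw xzifk vxdkk wkoan fbet oag nkont ttxw qlb
Hunk 3: at line 3 remove [hjpcw,xzifk,vxdkk] add [ktg] -> 10 lines: lfj zklt fjn ktg wkoan fbet oag nkont ttxw qlb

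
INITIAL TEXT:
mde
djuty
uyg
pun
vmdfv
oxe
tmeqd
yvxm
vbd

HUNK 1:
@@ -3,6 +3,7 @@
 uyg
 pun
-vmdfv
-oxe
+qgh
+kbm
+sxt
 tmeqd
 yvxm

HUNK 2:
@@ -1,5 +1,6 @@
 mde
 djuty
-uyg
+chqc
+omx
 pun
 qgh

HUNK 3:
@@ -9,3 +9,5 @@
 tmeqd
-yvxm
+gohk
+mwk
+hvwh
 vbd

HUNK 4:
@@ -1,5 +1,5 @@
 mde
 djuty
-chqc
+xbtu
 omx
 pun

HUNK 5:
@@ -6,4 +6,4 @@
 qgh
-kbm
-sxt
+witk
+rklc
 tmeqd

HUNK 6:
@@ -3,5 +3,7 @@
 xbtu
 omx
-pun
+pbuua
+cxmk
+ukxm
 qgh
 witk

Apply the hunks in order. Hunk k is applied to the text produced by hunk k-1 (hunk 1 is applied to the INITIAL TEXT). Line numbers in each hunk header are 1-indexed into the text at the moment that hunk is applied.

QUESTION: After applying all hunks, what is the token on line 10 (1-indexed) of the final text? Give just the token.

Hunk 1: at line 3 remove [vmdfv,oxe] add [qgh,kbm,sxt] -> 10 lines: mde djuty uyg pun qgh kbm sxt tmeqd yvxm vbd
Hunk 2: at line 1 remove [uyg] add [chqc,omx] -> 11 lines: mde djuty chqc omx pun qgh kbm sxt tmeqd yvxm vbd
Hunk 3: at line 9 remove [yvxm] add [gohk,mwk,hvwh] -> 13 lines: mde djuty chqc omx pun qgh kbm sxt tmeqd gohk mwk hvwh vbd
Hunk 4: at line 1 remove [chqc] add [xbtu] -> 13 lines: mde djuty xbtu omx pun qgh kbm sxt tmeqd gohk mwk hvwh vbd
Hunk 5: at line 6 remove [kbm,sxt] add [witk,rklc] -> 13 lines: mde djuty xbtu omx pun qgh witk rklc tmeqd gohk mwk hvwh vbd
Hunk 6: at line 3 remove [pun] add [pbuua,cxmk,ukxm] -> 15 lines: mde djuty xbtu omx pbuua cxmk ukxm qgh witk rklc tmeqd gohk mwk hvwh vbd
Final line 10: rklc

Answer: rklc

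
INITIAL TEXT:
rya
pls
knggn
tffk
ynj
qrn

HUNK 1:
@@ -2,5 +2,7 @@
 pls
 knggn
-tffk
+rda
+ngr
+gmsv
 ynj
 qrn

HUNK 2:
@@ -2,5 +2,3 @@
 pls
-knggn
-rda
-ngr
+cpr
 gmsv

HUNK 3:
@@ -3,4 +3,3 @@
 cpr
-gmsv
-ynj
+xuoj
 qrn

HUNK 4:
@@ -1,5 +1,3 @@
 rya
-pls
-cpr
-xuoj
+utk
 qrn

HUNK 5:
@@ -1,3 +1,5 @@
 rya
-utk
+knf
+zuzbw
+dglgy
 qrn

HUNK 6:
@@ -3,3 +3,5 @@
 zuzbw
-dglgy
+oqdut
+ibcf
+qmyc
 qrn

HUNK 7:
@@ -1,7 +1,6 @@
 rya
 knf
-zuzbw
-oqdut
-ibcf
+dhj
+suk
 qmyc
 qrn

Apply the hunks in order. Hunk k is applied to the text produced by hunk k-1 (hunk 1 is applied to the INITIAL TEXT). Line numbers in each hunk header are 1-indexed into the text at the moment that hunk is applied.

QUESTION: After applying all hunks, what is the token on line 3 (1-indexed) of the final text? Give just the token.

Hunk 1: at line 2 remove [tffk] add [rda,ngr,gmsv] -> 8 lines: rya pls knggn rda ngr gmsv ynj qrn
Hunk 2: at line 2 remove [knggn,rda,ngr] add [cpr] -> 6 lines: rya pls cpr gmsv ynj qrn
Hunk 3: at line 3 remove [gmsv,ynj] add [xuoj] -> 5 lines: rya pls cpr xuoj qrn
Hunk 4: at line 1 remove [pls,cpr,xuoj] add [utk] -> 3 lines: rya utk qrn
Hunk 5: at line 1 remove [utk] add [knf,zuzbw,dglgy] -> 5 lines: rya knf zuzbw dglgy qrn
Hunk 6: at line 3 remove [dglgy] add [oqdut,ibcf,qmyc] -> 7 lines: rya knf zuzbw oqdut ibcf qmyc qrn
Hunk 7: at line 1 remove [zuzbw,oqdut,ibcf] add [dhj,suk] -> 6 lines: rya knf dhj suk qmyc qrn
Final line 3: dhj

Answer: dhj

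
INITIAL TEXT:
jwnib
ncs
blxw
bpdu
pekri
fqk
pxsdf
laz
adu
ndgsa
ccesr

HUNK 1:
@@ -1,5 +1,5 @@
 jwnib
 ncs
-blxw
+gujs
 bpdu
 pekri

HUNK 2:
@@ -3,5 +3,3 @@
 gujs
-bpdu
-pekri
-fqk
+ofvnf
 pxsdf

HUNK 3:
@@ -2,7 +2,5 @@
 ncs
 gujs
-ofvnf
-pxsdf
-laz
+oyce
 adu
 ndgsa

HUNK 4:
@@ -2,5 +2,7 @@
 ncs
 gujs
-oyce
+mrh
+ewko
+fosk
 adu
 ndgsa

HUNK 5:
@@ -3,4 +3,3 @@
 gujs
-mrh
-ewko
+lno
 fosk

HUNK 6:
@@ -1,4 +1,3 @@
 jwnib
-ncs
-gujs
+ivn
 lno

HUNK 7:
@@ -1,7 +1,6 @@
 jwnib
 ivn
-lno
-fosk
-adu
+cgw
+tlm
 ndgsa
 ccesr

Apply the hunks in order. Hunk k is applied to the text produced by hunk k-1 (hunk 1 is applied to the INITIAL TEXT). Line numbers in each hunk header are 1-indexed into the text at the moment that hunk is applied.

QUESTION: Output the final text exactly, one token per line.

Answer: jwnib
ivn
cgw
tlm
ndgsa
ccesr

Derivation:
Hunk 1: at line 1 remove [blxw] add [gujs] -> 11 lines: jwnib ncs gujs bpdu pekri fqk pxsdf laz adu ndgsa ccesr
Hunk 2: at line 3 remove [bpdu,pekri,fqk] add [ofvnf] -> 9 lines: jwnib ncs gujs ofvnf pxsdf laz adu ndgsa ccesr
Hunk 3: at line 2 remove [ofvnf,pxsdf,laz] add [oyce] -> 7 lines: jwnib ncs gujs oyce adu ndgsa ccesr
Hunk 4: at line 2 remove [oyce] add [mrh,ewko,fosk] -> 9 lines: jwnib ncs gujs mrh ewko fosk adu ndgsa ccesr
Hunk 5: at line 3 remove [mrh,ewko] add [lno] -> 8 lines: jwnib ncs gujs lno fosk adu ndgsa ccesr
Hunk 6: at line 1 remove [ncs,gujs] add [ivn] -> 7 lines: jwnib ivn lno fosk adu ndgsa ccesr
Hunk 7: at line 1 remove [lno,fosk,adu] add [cgw,tlm] -> 6 lines: jwnib ivn cgw tlm ndgsa ccesr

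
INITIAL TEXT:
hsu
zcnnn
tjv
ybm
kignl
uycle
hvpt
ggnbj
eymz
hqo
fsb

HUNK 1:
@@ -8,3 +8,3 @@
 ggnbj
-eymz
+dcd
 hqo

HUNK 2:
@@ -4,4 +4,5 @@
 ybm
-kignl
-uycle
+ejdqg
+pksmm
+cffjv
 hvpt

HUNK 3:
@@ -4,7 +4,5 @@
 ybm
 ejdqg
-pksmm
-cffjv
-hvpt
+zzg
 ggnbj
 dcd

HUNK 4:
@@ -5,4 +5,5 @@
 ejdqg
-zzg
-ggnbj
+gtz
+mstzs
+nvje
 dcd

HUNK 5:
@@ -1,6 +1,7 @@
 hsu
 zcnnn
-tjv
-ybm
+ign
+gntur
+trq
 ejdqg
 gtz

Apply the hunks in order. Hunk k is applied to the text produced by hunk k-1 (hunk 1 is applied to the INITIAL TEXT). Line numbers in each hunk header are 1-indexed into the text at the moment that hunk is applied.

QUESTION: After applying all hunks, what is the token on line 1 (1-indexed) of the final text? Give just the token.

Hunk 1: at line 8 remove [eymz] add [dcd] -> 11 lines: hsu zcnnn tjv ybm kignl uycle hvpt ggnbj dcd hqo fsb
Hunk 2: at line 4 remove [kignl,uycle] add [ejdqg,pksmm,cffjv] -> 12 lines: hsu zcnnn tjv ybm ejdqg pksmm cffjv hvpt ggnbj dcd hqo fsb
Hunk 3: at line 4 remove [pksmm,cffjv,hvpt] add [zzg] -> 10 lines: hsu zcnnn tjv ybm ejdqg zzg ggnbj dcd hqo fsb
Hunk 4: at line 5 remove [zzg,ggnbj] add [gtz,mstzs,nvje] -> 11 lines: hsu zcnnn tjv ybm ejdqg gtz mstzs nvje dcd hqo fsb
Hunk 5: at line 1 remove [tjv,ybm] add [ign,gntur,trq] -> 12 lines: hsu zcnnn ign gntur trq ejdqg gtz mstzs nvje dcd hqo fsb
Final line 1: hsu

Answer: hsu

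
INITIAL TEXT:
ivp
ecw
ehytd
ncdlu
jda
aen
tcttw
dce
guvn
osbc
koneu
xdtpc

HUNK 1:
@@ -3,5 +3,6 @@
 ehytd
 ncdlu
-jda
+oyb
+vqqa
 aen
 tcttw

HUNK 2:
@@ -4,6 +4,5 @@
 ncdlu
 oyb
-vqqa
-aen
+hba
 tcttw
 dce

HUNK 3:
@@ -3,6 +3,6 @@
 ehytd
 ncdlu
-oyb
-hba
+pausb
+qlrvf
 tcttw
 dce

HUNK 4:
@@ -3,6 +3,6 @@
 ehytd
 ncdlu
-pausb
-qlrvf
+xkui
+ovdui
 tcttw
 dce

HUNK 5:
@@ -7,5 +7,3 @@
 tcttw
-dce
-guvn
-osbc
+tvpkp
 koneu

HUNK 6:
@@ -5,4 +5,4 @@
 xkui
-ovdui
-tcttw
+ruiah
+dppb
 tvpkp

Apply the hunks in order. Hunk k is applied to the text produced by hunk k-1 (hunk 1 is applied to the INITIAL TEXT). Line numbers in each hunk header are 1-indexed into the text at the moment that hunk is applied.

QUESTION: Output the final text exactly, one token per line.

Answer: ivp
ecw
ehytd
ncdlu
xkui
ruiah
dppb
tvpkp
koneu
xdtpc

Derivation:
Hunk 1: at line 3 remove [jda] add [oyb,vqqa] -> 13 lines: ivp ecw ehytd ncdlu oyb vqqa aen tcttw dce guvn osbc koneu xdtpc
Hunk 2: at line 4 remove [vqqa,aen] add [hba] -> 12 lines: ivp ecw ehytd ncdlu oyb hba tcttw dce guvn osbc koneu xdtpc
Hunk 3: at line 3 remove [oyb,hba] add [pausb,qlrvf] -> 12 lines: ivp ecw ehytd ncdlu pausb qlrvf tcttw dce guvn osbc koneu xdtpc
Hunk 4: at line 3 remove [pausb,qlrvf] add [xkui,ovdui] -> 12 lines: ivp ecw ehytd ncdlu xkui ovdui tcttw dce guvn osbc koneu xdtpc
Hunk 5: at line 7 remove [dce,guvn,osbc] add [tvpkp] -> 10 lines: ivp ecw ehytd ncdlu xkui ovdui tcttw tvpkp koneu xdtpc
Hunk 6: at line 5 remove [ovdui,tcttw] add [ruiah,dppb] -> 10 lines: ivp ecw ehytd ncdlu xkui ruiah dppb tvpkp koneu xdtpc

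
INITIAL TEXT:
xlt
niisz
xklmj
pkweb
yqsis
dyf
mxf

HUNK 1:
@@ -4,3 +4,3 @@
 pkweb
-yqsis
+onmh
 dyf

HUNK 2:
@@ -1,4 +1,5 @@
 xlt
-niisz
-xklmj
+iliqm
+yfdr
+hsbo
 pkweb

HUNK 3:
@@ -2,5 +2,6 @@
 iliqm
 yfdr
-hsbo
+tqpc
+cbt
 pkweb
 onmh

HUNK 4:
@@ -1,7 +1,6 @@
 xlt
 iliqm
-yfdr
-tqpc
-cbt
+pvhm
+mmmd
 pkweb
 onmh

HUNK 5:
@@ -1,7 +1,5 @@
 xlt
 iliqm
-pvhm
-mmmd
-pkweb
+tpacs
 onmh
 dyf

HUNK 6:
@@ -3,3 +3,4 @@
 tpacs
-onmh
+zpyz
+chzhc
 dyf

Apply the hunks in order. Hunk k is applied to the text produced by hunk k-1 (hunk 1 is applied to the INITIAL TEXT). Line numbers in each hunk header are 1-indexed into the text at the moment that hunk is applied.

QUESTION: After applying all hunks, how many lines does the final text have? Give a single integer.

Answer: 7

Derivation:
Hunk 1: at line 4 remove [yqsis] add [onmh] -> 7 lines: xlt niisz xklmj pkweb onmh dyf mxf
Hunk 2: at line 1 remove [niisz,xklmj] add [iliqm,yfdr,hsbo] -> 8 lines: xlt iliqm yfdr hsbo pkweb onmh dyf mxf
Hunk 3: at line 2 remove [hsbo] add [tqpc,cbt] -> 9 lines: xlt iliqm yfdr tqpc cbt pkweb onmh dyf mxf
Hunk 4: at line 1 remove [yfdr,tqpc,cbt] add [pvhm,mmmd] -> 8 lines: xlt iliqm pvhm mmmd pkweb onmh dyf mxf
Hunk 5: at line 1 remove [pvhm,mmmd,pkweb] add [tpacs] -> 6 lines: xlt iliqm tpacs onmh dyf mxf
Hunk 6: at line 3 remove [onmh] add [zpyz,chzhc] -> 7 lines: xlt iliqm tpacs zpyz chzhc dyf mxf
Final line count: 7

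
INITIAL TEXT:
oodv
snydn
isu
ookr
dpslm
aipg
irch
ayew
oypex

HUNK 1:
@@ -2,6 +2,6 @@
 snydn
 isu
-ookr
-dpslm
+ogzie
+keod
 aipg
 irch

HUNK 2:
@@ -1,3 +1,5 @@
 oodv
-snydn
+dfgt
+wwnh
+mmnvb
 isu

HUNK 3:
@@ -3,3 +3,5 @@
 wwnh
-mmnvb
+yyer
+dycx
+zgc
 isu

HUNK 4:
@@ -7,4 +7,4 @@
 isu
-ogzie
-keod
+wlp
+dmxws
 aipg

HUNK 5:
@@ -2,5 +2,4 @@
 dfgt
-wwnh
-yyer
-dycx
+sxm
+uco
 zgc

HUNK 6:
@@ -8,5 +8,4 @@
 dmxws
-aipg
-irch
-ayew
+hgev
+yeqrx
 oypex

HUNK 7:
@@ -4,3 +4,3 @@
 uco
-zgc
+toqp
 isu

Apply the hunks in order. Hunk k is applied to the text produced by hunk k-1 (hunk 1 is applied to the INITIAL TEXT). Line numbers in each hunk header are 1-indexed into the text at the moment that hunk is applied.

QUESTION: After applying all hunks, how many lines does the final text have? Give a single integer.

Hunk 1: at line 2 remove [ookr,dpslm] add [ogzie,keod] -> 9 lines: oodv snydn isu ogzie keod aipg irch ayew oypex
Hunk 2: at line 1 remove [snydn] add [dfgt,wwnh,mmnvb] -> 11 lines: oodv dfgt wwnh mmnvb isu ogzie keod aipg irch ayew oypex
Hunk 3: at line 3 remove [mmnvb] add [yyer,dycx,zgc] -> 13 lines: oodv dfgt wwnh yyer dycx zgc isu ogzie keod aipg irch ayew oypex
Hunk 4: at line 7 remove [ogzie,keod] add [wlp,dmxws] -> 13 lines: oodv dfgt wwnh yyer dycx zgc isu wlp dmxws aipg irch ayew oypex
Hunk 5: at line 2 remove [wwnh,yyer,dycx] add [sxm,uco] -> 12 lines: oodv dfgt sxm uco zgc isu wlp dmxws aipg irch ayew oypex
Hunk 6: at line 8 remove [aipg,irch,ayew] add [hgev,yeqrx] -> 11 lines: oodv dfgt sxm uco zgc isu wlp dmxws hgev yeqrx oypex
Hunk 7: at line 4 remove [zgc] add [toqp] -> 11 lines: oodv dfgt sxm uco toqp isu wlp dmxws hgev yeqrx oypex
Final line count: 11

Answer: 11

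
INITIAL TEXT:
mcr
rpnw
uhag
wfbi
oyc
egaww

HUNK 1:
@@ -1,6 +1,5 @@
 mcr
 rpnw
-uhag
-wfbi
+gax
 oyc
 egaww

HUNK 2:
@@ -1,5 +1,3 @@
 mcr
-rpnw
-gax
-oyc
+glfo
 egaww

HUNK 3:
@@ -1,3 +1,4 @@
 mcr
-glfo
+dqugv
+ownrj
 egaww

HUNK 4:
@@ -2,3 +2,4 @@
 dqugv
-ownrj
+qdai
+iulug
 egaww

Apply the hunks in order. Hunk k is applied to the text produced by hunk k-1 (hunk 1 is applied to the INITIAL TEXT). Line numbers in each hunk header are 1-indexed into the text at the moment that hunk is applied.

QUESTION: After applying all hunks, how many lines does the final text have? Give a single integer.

Hunk 1: at line 1 remove [uhag,wfbi] add [gax] -> 5 lines: mcr rpnw gax oyc egaww
Hunk 2: at line 1 remove [rpnw,gax,oyc] add [glfo] -> 3 lines: mcr glfo egaww
Hunk 3: at line 1 remove [glfo] add [dqugv,ownrj] -> 4 lines: mcr dqugv ownrj egaww
Hunk 4: at line 2 remove [ownrj] add [qdai,iulug] -> 5 lines: mcr dqugv qdai iulug egaww
Final line count: 5

Answer: 5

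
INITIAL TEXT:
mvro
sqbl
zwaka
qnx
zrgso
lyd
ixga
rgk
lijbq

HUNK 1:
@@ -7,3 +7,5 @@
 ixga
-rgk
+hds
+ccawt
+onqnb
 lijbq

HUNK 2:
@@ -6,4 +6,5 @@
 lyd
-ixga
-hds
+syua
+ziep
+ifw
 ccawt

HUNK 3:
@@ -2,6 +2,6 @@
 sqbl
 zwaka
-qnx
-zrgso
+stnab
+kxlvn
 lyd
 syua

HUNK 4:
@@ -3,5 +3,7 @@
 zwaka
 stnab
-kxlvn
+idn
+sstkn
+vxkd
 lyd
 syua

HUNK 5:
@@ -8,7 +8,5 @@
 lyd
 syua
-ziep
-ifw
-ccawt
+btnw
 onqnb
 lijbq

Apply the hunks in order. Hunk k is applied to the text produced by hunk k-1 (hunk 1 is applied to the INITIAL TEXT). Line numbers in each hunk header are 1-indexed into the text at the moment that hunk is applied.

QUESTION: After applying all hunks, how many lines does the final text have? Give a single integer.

Answer: 12

Derivation:
Hunk 1: at line 7 remove [rgk] add [hds,ccawt,onqnb] -> 11 lines: mvro sqbl zwaka qnx zrgso lyd ixga hds ccawt onqnb lijbq
Hunk 2: at line 6 remove [ixga,hds] add [syua,ziep,ifw] -> 12 lines: mvro sqbl zwaka qnx zrgso lyd syua ziep ifw ccawt onqnb lijbq
Hunk 3: at line 2 remove [qnx,zrgso] add [stnab,kxlvn] -> 12 lines: mvro sqbl zwaka stnab kxlvn lyd syua ziep ifw ccawt onqnb lijbq
Hunk 4: at line 3 remove [kxlvn] add [idn,sstkn,vxkd] -> 14 lines: mvro sqbl zwaka stnab idn sstkn vxkd lyd syua ziep ifw ccawt onqnb lijbq
Hunk 5: at line 8 remove [ziep,ifw,ccawt] add [btnw] -> 12 lines: mvro sqbl zwaka stnab idn sstkn vxkd lyd syua btnw onqnb lijbq
Final line count: 12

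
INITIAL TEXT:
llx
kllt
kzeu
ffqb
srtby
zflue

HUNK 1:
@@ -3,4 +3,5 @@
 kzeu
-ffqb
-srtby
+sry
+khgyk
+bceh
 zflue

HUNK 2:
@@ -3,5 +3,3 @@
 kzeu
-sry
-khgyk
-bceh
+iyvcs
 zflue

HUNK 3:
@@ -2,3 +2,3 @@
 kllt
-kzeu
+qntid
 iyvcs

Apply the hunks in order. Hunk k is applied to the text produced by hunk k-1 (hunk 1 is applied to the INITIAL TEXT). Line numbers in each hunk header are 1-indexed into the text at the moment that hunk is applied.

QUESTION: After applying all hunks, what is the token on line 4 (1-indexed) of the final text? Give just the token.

Hunk 1: at line 3 remove [ffqb,srtby] add [sry,khgyk,bceh] -> 7 lines: llx kllt kzeu sry khgyk bceh zflue
Hunk 2: at line 3 remove [sry,khgyk,bceh] add [iyvcs] -> 5 lines: llx kllt kzeu iyvcs zflue
Hunk 3: at line 2 remove [kzeu] add [qntid] -> 5 lines: llx kllt qntid iyvcs zflue
Final line 4: iyvcs

Answer: iyvcs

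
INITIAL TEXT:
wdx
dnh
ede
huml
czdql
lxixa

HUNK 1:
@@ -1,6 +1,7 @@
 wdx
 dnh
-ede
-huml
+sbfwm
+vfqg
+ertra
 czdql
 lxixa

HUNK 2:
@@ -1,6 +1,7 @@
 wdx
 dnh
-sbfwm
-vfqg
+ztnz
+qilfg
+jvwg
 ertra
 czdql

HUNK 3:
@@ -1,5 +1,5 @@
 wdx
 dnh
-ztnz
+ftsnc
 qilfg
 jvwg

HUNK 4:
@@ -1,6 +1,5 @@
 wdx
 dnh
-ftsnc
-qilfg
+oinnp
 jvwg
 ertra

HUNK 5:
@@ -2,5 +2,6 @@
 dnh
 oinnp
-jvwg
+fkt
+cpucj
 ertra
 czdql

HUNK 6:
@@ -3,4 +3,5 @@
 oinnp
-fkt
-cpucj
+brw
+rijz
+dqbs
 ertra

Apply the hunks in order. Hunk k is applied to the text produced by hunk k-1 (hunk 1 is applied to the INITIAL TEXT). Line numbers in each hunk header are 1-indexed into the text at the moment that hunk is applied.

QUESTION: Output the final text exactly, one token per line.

Answer: wdx
dnh
oinnp
brw
rijz
dqbs
ertra
czdql
lxixa

Derivation:
Hunk 1: at line 1 remove [ede,huml] add [sbfwm,vfqg,ertra] -> 7 lines: wdx dnh sbfwm vfqg ertra czdql lxixa
Hunk 2: at line 1 remove [sbfwm,vfqg] add [ztnz,qilfg,jvwg] -> 8 lines: wdx dnh ztnz qilfg jvwg ertra czdql lxixa
Hunk 3: at line 1 remove [ztnz] add [ftsnc] -> 8 lines: wdx dnh ftsnc qilfg jvwg ertra czdql lxixa
Hunk 4: at line 1 remove [ftsnc,qilfg] add [oinnp] -> 7 lines: wdx dnh oinnp jvwg ertra czdql lxixa
Hunk 5: at line 2 remove [jvwg] add [fkt,cpucj] -> 8 lines: wdx dnh oinnp fkt cpucj ertra czdql lxixa
Hunk 6: at line 3 remove [fkt,cpucj] add [brw,rijz,dqbs] -> 9 lines: wdx dnh oinnp brw rijz dqbs ertra czdql lxixa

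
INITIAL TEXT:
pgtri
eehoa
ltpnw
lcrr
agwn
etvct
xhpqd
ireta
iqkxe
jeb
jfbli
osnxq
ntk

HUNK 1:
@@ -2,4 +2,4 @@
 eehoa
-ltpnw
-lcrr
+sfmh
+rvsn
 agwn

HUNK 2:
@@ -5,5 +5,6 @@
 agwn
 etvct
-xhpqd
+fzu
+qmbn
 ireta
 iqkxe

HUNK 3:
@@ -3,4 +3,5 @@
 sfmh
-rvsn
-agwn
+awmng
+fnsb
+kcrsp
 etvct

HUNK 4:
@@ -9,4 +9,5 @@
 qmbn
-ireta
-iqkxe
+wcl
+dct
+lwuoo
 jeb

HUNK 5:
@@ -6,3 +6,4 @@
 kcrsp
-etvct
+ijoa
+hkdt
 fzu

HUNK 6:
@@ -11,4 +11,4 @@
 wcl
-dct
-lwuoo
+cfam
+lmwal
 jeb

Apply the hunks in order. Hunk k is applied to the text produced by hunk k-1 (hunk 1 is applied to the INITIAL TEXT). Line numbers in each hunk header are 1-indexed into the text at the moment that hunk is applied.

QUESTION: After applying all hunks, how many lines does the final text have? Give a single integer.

Answer: 17

Derivation:
Hunk 1: at line 2 remove [ltpnw,lcrr] add [sfmh,rvsn] -> 13 lines: pgtri eehoa sfmh rvsn agwn etvct xhpqd ireta iqkxe jeb jfbli osnxq ntk
Hunk 2: at line 5 remove [xhpqd] add [fzu,qmbn] -> 14 lines: pgtri eehoa sfmh rvsn agwn etvct fzu qmbn ireta iqkxe jeb jfbli osnxq ntk
Hunk 3: at line 3 remove [rvsn,agwn] add [awmng,fnsb,kcrsp] -> 15 lines: pgtri eehoa sfmh awmng fnsb kcrsp etvct fzu qmbn ireta iqkxe jeb jfbli osnxq ntk
Hunk 4: at line 9 remove [ireta,iqkxe] add [wcl,dct,lwuoo] -> 16 lines: pgtri eehoa sfmh awmng fnsb kcrsp etvct fzu qmbn wcl dct lwuoo jeb jfbli osnxq ntk
Hunk 5: at line 6 remove [etvct] add [ijoa,hkdt] -> 17 lines: pgtri eehoa sfmh awmng fnsb kcrsp ijoa hkdt fzu qmbn wcl dct lwuoo jeb jfbli osnxq ntk
Hunk 6: at line 11 remove [dct,lwuoo] add [cfam,lmwal] -> 17 lines: pgtri eehoa sfmh awmng fnsb kcrsp ijoa hkdt fzu qmbn wcl cfam lmwal jeb jfbli osnxq ntk
Final line count: 17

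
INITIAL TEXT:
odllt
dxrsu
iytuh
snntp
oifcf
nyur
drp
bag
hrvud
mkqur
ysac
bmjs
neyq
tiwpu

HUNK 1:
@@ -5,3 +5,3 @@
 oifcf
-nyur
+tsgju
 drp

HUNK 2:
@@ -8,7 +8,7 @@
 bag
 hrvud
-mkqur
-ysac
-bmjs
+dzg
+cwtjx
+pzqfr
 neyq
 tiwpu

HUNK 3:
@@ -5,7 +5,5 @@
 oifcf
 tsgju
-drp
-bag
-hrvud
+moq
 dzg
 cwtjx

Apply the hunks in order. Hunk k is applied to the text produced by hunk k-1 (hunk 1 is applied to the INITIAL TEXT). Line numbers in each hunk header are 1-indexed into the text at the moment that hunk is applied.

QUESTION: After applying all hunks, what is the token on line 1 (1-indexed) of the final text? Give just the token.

Answer: odllt

Derivation:
Hunk 1: at line 5 remove [nyur] add [tsgju] -> 14 lines: odllt dxrsu iytuh snntp oifcf tsgju drp bag hrvud mkqur ysac bmjs neyq tiwpu
Hunk 2: at line 8 remove [mkqur,ysac,bmjs] add [dzg,cwtjx,pzqfr] -> 14 lines: odllt dxrsu iytuh snntp oifcf tsgju drp bag hrvud dzg cwtjx pzqfr neyq tiwpu
Hunk 3: at line 5 remove [drp,bag,hrvud] add [moq] -> 12 lines: odllt dxrsu iytuh snntp oifcf tsgju moq dzg cwtjx pzqfr neyq tiwpu
Final line 1: odllt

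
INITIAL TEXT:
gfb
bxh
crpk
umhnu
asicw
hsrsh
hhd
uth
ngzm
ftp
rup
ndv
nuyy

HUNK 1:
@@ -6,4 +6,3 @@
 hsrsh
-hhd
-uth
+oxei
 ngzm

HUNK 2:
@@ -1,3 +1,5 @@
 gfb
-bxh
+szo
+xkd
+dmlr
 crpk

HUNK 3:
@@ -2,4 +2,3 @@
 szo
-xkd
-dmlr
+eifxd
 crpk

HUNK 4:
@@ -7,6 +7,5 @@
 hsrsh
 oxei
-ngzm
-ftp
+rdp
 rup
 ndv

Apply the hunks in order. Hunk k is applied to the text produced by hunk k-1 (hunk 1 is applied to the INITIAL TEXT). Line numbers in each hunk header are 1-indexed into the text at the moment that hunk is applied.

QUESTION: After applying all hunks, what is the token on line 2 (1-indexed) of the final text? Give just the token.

Answer: szo

Derivation:
Hunk 1: at line 6 remove [hhd,uth] add [oxei] -> 12 lines: gfb bxh crpk umhnu asicw hsrsh oxei ngzm ftp rup ndv nuyy
Hunk 2: at line 1 remove [bxh] add [szo,xkd,dmlr] -> 14 lines: gfb szo xkd dmlr crpk umhnu asicw hsrsh oxei ngzm ftp rup ndv nuyy
Hunk 3: at line 2 remove [xkd,dmlr] add [eifxd] -> 13 lines: gfb szo eifxd crpk umhnu asicw hsrsh oxei ngzm ftp rup ndv nuyy
Hunk 4: at line 7 remove [ngzm,ftp] add [rdp] -> 12 lines: gfb szo eifxd crpk umhnu asicw hsrsh oxei rdp rup ndv nuyy
Final line 2: szo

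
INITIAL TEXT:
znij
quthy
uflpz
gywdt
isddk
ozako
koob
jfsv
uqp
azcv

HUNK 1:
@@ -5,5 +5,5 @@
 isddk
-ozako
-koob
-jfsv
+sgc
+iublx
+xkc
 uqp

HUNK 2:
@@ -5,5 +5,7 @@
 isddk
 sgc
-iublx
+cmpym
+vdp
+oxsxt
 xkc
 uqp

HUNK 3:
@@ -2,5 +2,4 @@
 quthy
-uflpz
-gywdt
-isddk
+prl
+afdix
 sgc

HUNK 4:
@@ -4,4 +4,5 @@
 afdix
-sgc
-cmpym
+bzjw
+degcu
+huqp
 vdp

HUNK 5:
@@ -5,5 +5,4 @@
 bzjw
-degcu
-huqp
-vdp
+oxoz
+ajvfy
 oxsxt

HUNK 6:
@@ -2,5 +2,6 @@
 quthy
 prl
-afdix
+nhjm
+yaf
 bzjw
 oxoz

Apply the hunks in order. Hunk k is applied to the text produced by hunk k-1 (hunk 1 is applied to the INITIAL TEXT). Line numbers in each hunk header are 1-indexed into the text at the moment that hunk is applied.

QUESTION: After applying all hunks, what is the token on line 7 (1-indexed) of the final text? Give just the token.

Hunk 1: at line 5 remove [ozako,koob,jfsv] add [sgc,iublx,xkc] -> 10 lines: znij quthy uflpz gywdt isddk sgc iublx xkc uqp azcv
Hunk 2: at line 5 remove [iublx] add [cmpym,vdp,oxsxt] -> 12 lines: znij quthy uflpz gywdt isddk sgc cmpym vdp oxsxt xkc uqp azcv
Hunk 3: at line 2 remove [uflpz,gywdt,isddk] add [prl,afdix] -> 11 lines: znij quthy prl afdix sgc cmpym vdp oxsxt xkc uqp azcv
Hunk 4: at line 4 remove [sgc,cmpym] add [bzjw,degcu,huqp] -> 12 lines: znij quthy prl afdix bzjw degcu huqp vdp oxsxt xkc uqp azcv
Hunk 5: at line 5 remove [degcu,huqp,vdp] add [oxoz,ajvfy] -> 11 lines: znij quthy prl afdix bzjw oxoz ajvfy oxsxt xkc uqp azcv
Hunk 6: at line 2 remove [afdix] add [nhjm,yaf] -> 12 lines: znij quthy prl nhjm yaf bzjw oxoz ajvfy oxsxt xkc uqp azcv
Final line 7: oxoz

Answer: oxoz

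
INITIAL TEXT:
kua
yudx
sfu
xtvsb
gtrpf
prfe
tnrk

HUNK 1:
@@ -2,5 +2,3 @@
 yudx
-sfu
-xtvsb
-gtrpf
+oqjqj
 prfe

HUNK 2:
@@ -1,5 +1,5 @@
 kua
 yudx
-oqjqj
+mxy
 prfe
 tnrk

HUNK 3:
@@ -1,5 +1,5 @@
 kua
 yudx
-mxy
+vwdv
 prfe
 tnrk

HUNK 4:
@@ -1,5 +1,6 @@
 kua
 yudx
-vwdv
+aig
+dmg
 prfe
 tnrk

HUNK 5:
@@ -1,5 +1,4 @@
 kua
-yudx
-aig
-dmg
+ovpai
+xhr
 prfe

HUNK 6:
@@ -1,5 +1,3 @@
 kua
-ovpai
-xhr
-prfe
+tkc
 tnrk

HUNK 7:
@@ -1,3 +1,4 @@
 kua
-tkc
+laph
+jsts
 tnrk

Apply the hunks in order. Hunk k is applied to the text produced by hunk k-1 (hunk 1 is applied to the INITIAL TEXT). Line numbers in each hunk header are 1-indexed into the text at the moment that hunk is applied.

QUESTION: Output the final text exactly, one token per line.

Answer: kua
laph
jsts
tnrk

Derivation:
Hunk 1: at line 2 remove [sfu,xtvsb,gtrpf] add [oqjqj] -> 5 lines: kua yudx oqjqj prfe tnrk
Hunk 2: at line 1 remove [oqjqj] add [mxy] -> 5 lines: kua yudx mxy prfe tnrk
Hunk 3: at line 1 remove [mxy] add [vwdv] -> 5 lines: kua yudx vwdv prfe tnrk
Hunk 4: at line 1 remove [vwdv] add [aig,dmg] -> 6 lines: kua yudx aig dmg prfe tnrk
Hunk 5: at line 1 remove [yudx,aig,dmg] add [ovpai,xhr] -> 5 lines: kua ovpai xhr prfe tnrk
Hunk 6: at line 1 remove [ovpai,xhr,prfe] add [tkc] -> 3 lines: kua tkc tnrk
Hunk 7: at line 1 remove [tkc] add [laph,jsts] -> 4 lines: kua laph jsts tnrk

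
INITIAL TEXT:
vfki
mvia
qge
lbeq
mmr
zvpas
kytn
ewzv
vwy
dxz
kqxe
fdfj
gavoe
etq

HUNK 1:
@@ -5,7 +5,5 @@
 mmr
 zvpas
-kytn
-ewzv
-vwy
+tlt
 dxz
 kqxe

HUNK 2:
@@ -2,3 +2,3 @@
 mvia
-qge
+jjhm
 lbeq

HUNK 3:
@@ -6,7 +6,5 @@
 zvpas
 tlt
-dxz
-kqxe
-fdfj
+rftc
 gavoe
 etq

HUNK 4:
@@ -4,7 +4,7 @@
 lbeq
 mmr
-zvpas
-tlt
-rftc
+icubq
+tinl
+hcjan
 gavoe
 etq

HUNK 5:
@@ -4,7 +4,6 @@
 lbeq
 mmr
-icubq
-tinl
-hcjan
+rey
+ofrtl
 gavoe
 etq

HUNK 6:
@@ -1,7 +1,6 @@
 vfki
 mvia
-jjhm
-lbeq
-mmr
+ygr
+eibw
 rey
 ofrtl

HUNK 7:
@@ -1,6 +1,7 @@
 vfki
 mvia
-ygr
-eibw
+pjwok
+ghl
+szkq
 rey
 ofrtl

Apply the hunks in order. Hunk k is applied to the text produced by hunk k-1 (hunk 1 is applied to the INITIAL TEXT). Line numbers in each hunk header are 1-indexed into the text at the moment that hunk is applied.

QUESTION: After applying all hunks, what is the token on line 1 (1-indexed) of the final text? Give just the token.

Answer: vfki

Derivation:
Hunk 1: at line 5 remove [kytn,ewzv,vwy] add [tlt] -> 12 lines: vfki mvia qge lbeq mmr zvpas tlt dxz kqxe fdfj gavoe etq
Hunk 2: at line 2 remove [qge] add [jjhm] -> 12 lines: vfki mvia jjhm lbeq mmr zvpas tlt dxz kqxe fdfj gavoe etq
Hunk 3: at line 6 remove [dxz,kqxe,fdfj] add [rftc] -> 10 lines: vfki mvia jjhm lbeq mmr zvpas tlt rftc gavoe etq
Hunk 4: at line 4 remove [zvpas,tlt,rftc] add [icubq,tinl,hcjan] -> 10 lines: vfki mvia jjhm lbeq mmr icubq tinl hcjan gavoe etq
Hunk 5: at line 4 remove [icubq,tinl,hcjan] add [rey,ofrtl] -> 9 lines: vfki mvia jjhm lbeq mmr rey ofrtl gavoe etq
Hunk 6: at line 1 remove [jjhm,lbeq,mmr] add [ygr,eibw] -> 8 lines: vfki mvia ygr eibw rey ofrtl gavoe etq
Hunk 7: at line 1 remove [ygr,eibw] add [pjwok,ghl,szkq] -> 9 lines: vfki mvia pjwok ghl szkq rey ofrtl gavoe etq
Final line 1: vfki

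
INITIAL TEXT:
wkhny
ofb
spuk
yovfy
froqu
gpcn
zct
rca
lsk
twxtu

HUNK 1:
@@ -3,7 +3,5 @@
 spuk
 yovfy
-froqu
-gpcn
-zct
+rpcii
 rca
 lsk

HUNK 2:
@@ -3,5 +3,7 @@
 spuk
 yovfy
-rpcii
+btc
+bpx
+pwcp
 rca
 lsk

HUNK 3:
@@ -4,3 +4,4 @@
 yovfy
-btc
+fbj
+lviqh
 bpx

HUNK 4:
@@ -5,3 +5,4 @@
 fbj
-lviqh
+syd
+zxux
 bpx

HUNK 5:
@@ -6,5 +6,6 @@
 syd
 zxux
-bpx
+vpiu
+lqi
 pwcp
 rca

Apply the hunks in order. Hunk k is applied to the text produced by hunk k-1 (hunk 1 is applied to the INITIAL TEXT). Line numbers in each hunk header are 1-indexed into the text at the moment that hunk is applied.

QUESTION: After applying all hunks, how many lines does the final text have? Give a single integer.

Hunk 1: at line 3 remove [froqu,gpcn,zct] add [rpcii] -> 8 lines: wkhny ofb spuk yovfy rpcii rca lsk twxtu
Hunk 2: at line 3 remove [rpcii] add [btc,bpx,pwcp] -> 10 lines: wkhny ofb spuk yovfy btc bpx pwcp rca lsk twxtu
Hunk 3: at line 4 remove [btc] add [fbj,lviqh] -> 11 lines: wkhny ofb spuk yovfy fbj lviqh bpx pwcp rca lsk twxtu
Hunk 4: at line 5 remove [lviqh] add [syd,zxux] -> 12 lines: wkhny ofb spuk yovfy fbj syd zxux bpx pwcp rca lsk twxtu
Hunk 5: at line 6 remove [bpx] add [vpiu,lqi] -> 13 lines: wkhny ofb spuk yovfy fbj syd zxux vpiu lqi pwcp rca lsk twxtu
Final line count: 13

Answer: 13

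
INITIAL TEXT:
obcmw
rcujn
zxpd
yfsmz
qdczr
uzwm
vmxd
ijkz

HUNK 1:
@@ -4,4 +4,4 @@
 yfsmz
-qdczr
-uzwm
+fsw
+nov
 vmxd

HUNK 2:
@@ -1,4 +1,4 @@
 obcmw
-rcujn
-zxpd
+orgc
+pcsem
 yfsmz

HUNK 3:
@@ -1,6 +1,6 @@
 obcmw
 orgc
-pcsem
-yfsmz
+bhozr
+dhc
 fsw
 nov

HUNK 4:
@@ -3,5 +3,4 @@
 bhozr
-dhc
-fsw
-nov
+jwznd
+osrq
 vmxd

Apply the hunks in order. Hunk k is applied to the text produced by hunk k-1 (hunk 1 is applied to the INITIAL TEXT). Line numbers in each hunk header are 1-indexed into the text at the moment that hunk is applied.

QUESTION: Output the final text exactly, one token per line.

Answer: obcmw
orgc
bhozr
jwznd
osrq
vmxd
ijkz

Derivation:
Hunk 1: at line 4 remove [qdczr,uzwm] add [fsw,nov] -> 8 lines: obcmw rcujn zxpd yfsmz fsw nov vmxd ijkz
Hunk 2: at line 1 remove [rcujn,zxpd] add [orgc,pcsem] -> 8 lines: obcmw orgc pcsem yfsmz fsw nov vmxd ijkz
Hunk 3: at line 1 remove [pcsem,yfsmz] add [bhozr,dhc] -> 8 lines: obcmw orgc bhozr dhc fsw nov vmxd ijkz
Hunk 4: at line 3 remove [dhc,fsw,nov] add [jwznd,osrq] -> 7 lines: obcmw orgc bhozr jwznd osrq vmxd ijkz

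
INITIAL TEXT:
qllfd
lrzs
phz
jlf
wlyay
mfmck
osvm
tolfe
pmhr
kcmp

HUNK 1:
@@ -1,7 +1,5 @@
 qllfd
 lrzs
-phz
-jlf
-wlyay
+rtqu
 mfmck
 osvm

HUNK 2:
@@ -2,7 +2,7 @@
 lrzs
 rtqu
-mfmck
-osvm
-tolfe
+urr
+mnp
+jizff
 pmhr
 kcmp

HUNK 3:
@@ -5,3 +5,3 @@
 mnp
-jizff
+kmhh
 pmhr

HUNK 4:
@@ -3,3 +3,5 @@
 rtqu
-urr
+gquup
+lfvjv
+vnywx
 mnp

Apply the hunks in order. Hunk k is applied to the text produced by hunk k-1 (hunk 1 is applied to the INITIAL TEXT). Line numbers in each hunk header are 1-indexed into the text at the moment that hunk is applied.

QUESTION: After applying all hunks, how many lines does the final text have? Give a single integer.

Answer: 10

Derivation:
Hunk 1: at line 1 remove [phz,jlf,wlyay] add [rtqu] -> 8 lines: qllfd lrzs rtqu mfmck osvm tolfe pmhr kcmp
Hunk 2: at line 2 remove [mfmck,osvm,tolfe] add [urr,mnp,jizff] -> 8 lines: qllfd lrzs rtqu urr mnp jizff pmhr kcmp
Hunk 3: at line 5 remove [jizff] add [kmhh] -> 8 lines: qllfd lrzs rtqu urr mnp kmhh pmhr kcmp
Hunk 4: at line 3 remove [urr] add [gquup,lfvjv,vnywx] -> 10 lines: qllfd lrzs rtqu gquup lfvjv vnywx mnp kmhh pmhr kcmp
Final line count: 10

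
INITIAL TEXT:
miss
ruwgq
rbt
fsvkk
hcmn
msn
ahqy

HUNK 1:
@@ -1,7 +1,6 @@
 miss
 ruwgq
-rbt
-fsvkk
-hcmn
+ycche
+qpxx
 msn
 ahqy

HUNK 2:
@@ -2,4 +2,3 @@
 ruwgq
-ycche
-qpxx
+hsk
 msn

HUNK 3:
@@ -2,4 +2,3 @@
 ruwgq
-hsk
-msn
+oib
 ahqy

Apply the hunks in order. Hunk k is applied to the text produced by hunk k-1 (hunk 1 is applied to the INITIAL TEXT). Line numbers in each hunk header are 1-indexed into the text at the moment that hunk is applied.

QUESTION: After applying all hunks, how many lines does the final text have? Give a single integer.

Answer: 4

Derivation:
Hunk 1: at line 1 remove [rbt,fsvkk,hcmn] add [ycche,qpxx] -> 6 lines: miss ruwgq ycche qpxx msn ahqy
Hunk 2: at line 2 remove [ycche,qpxx] add [hsk] -> 5 lines: miss ruwgq hsk msn ahqy
Hunk 3: at line 2 remove [hsk,msn] add [oib] -> 4 lines: miss ruwgq oib ahqy
Final line count: 4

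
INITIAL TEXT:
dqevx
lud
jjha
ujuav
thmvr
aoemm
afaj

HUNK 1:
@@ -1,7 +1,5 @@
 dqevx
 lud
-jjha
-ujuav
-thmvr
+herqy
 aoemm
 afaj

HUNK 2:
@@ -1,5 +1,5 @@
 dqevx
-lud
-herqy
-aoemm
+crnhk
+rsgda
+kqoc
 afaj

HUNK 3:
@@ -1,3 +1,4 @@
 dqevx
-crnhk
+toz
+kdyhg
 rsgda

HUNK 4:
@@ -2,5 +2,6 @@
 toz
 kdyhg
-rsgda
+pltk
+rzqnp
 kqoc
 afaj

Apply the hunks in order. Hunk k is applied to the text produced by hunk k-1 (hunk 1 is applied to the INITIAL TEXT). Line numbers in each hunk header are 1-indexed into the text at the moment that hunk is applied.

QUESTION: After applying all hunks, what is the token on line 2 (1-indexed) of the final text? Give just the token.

Hunk 1: at line 1 remove [jjha,ujuav,thmvr] add [herqy] -> 5 lines: dqevx lud herqy aoemm afaj
Hunk 2: at line 1 remove [lud,herqy,aoemm] add [crnhk,rsgda,kqoc] -> 5 lines: dqevx crnhk rsgda kqoc afaj
Hunk 3: at line 1 remove [crnhk] add [toz,kdyhg] -> 6 lines: dqevx toz kdyhg rsgda kqoc afaj
Hunk 4: at line 2 remove [rsgda] add [pltk,rzqnp] -> 7 lines: dqevx toz kdyhg pltk rzqnp kqoc afaj
Final line 2: toz

Answer: toz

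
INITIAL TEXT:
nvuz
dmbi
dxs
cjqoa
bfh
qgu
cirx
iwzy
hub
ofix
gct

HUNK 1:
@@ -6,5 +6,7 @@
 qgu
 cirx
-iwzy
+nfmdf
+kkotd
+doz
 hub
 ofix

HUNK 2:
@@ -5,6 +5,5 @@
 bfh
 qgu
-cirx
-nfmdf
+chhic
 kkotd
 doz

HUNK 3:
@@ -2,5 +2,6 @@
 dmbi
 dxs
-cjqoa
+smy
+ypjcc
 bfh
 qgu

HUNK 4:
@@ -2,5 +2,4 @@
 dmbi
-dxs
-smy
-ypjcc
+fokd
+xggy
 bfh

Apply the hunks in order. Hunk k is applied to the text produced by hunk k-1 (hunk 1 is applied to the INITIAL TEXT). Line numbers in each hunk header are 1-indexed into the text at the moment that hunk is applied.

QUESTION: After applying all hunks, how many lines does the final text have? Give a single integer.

Hunk 1: at line 6 remove [iwzy] add [nfmdf,kkotd,doz] -> 13 lines: nvuz dmbi dxs cjqoa bfh qgu cirx nfmdf kkotd doz hub ofix gct
Hunk 2: at line 5 remove [cirx,nfmdf] add [chhic] -> 12 lines: nvuz dmbi dxs cjqoa bfh qgu chhic kkotd doz hub ofix gct
Hunk 3: at line 2 remove [cjqoa] add [smy,ypjcc] -> 13 lines: nvuz dmbi dxs smy ypjcc bfh qgu chhic kkotd doz hub ofix gct
Hunk 4: at line 2 remove [dxs,smy,ypjcc] add [fokd,xggy] -> 12 lines: nvuz dmbi fokd xggy bfh qgu chhic kkotd doz hub ofix gct
Final line count: 12

Answer: 12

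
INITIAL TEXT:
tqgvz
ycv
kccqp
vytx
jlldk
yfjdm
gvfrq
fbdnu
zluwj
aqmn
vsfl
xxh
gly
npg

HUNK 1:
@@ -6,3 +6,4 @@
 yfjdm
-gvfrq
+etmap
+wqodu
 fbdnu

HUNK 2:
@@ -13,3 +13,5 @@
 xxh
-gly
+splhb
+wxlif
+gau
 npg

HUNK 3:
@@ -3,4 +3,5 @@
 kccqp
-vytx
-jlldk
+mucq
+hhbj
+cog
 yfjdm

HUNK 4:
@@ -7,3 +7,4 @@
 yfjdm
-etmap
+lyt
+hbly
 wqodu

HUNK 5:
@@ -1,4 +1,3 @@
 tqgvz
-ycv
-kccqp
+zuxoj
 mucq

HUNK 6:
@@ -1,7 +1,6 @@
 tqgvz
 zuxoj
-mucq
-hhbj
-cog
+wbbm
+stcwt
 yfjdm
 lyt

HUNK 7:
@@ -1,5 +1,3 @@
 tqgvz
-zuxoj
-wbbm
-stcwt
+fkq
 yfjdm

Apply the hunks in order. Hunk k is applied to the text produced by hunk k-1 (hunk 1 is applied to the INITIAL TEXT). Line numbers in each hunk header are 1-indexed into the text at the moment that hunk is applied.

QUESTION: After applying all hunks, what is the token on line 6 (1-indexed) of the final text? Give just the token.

Hunk 1: at line 6 remove [gvfrq] add [etmap,wqodu] -> 15 lines: tqgvz ycv kccqp vytx jlldk yfjdm etmap wqodu fbdnu zluwj aqmn vsfl xxh gly npg
Hunk 2: at line 13 remove [gly] add [splhb,wxlif,gau] -> 17 lines: tqgvz ycv kccqp vytx jlldk yfjdm etmap wqodu fbdnu zluwj aqmn vsfl xxh splhb wxlif gau npg
Hunk 3: at line 3 remove [vytx,jlldk] add [mucq,hhbj,cog] -> 18 lines: tqgvz ycv kccqp mucq hhbj cog yfjdm etmap wqodu fbdnu zluwj aqmn vsfl xxh splhb wxlif gau npg
Hunk 4: at line 7 remove [etmap] add [lyt,hbly] -> 19 lines: tqgvz ycv kccqp mucq hhbj cog yfjdm lyt hbly wqodu fbdnu zluwj aqmn vsfl xxh splhb wxlif gau npg
Hunk 5: at line 1 remove [ycv,kccqp] add [zuxoj] -> 18 lines: tqgvz zuxoj mucq hhbj cog yfjdm lyt hbly wqodu fbdnu zluwj aqmn vsfl xxh splhb wxlif gau npg
Hunk 6: at line 1 remove [mucq,hhbj,cog] add [wbbm,stcwt] -> 17 lines: tqgvz zuxoj wbbm stcwt yfjdm lyt hbly wqodu fbdnu zluwj aqmn vsfl xxh splhb wxlif gau npg
Hunk 7: at line 1 remove [zuxoj,wbbm,stcwt] add [fkq] -> 15 lines: tqgvz fkq yfjdm lyt hbly wqodu fbdnu zluwj aqmn vsfl xxh splhb wxlif gau npg
Final line 6: wqodu

Answer: wqodu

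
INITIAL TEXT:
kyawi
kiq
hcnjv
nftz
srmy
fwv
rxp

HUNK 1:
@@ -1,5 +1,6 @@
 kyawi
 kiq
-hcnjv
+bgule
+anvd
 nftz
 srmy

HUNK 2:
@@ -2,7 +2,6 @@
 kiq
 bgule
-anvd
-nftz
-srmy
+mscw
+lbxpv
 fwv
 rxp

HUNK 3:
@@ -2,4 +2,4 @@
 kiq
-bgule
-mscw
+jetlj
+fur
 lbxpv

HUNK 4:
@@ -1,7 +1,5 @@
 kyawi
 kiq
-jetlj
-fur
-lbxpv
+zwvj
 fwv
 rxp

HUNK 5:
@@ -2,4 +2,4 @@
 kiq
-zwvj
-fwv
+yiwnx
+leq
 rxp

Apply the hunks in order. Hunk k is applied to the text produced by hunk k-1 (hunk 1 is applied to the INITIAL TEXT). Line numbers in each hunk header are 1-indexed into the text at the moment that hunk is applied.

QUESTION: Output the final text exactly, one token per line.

Hunk 1: at line 1 remove [hcnjv] add [bgule,anvd] -> 8 lines: kyawi kiq bgule anvd nftz srmy fwv rxp
Hunk 2: at line 2 remove [anvd,nftz,srmy] add [mscw,lbxpv] -> 7 lines: kyawi kiq bgule mscw lbxpv fwv rxp
Hunk 3: at line 2 remove [bgule,mscw] add [jetlj,fur] -> 7 lines: kyawi kiq jetlj fur lbxpv fwv rxp
Hunk 4: at line 1 remove [jetlj,fur,lbxpv] add [zwvj] -> 5 lines: kyawi kiq zwvj fwv rxp
Hunk 5: at line 2 remove [zwvj,fwv] add [yiwnx,leq] -> 5 lines: kyawi kiq yiwnx leq rxp

Answer: kyawi
kiq
yiwnx
leq
rxp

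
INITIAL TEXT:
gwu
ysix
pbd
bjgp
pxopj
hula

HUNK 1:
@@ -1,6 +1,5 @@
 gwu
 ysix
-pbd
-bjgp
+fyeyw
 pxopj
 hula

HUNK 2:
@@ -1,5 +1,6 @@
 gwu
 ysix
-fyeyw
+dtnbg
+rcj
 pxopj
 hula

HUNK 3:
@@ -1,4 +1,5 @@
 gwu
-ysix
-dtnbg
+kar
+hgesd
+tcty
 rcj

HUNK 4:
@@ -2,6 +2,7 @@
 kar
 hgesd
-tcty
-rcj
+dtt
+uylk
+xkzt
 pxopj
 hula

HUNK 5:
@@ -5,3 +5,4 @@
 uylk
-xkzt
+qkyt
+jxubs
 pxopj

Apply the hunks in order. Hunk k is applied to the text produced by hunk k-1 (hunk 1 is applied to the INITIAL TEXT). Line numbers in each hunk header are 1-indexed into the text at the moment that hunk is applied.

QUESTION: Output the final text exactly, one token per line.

Answer: gwu
kar
hgesd
dtt
uylk
qkyt
jxubs
pxopj
hula

Derivation:
Hunk 1: at line 1 remove [pbd,bjgp] add [fyeyw] -> 5 lines: gwu ysix fyeyw pxopj hula
Hunk 2: at line 1 remove [fyeyw] add [dtnbg,rcj] -> 6 lines: gwu ysix dtnbg rcj pxopj hula
Hunk 3: at line 1 remove [ysix,dtnbg] add [kar,hgesd,tcty] -> 7 lines: gwu kar hgesd tcty rcj pxopj hula
Hunk 4: at line 2 remove [tcty,rcj] add [dtt,uylk,xkzt] -> 8 lines: gwu kar hgesd dtt uylk xkzt pxopj hula
Hunk 5: at line 5 remove [xkzt] add [qkyt,jxubs] -> 9 lines: gwu kar hgesd dtt uylk qkyt jxubs pxopj hula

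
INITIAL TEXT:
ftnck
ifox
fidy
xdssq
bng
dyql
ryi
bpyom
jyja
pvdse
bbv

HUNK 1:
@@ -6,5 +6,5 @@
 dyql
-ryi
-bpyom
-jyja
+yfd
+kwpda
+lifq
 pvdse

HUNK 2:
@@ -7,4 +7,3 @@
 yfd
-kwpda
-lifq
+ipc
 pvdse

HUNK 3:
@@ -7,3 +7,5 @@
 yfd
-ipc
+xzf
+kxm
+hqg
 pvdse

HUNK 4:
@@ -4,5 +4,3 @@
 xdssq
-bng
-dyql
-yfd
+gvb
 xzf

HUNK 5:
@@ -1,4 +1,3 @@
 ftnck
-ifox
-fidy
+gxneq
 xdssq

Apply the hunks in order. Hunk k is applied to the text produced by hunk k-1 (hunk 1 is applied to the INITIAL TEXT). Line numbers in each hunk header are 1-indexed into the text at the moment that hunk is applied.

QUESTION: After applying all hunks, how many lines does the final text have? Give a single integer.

Hunk 1: at line 6 remove [ryi,bpyom,jyja] add [yfd,kwpda,lifq] -> 11 lines: ftnck ifox fidy xdssq bng dyql yfd kwpda lifq pvdse bbv
Hunk 2: at line 7 remove [kwpda,lifq] add [ipc] -> 10 lines: ftnck ifox fidy xdssq bng dyql yfd ipc pvdse bbv
Hunk 3: at line 7 remove [ipc] add [xzf,kxm,hqg] -> 12 lines: ftnck ifox fidy xdssq bng dyql yfd xzf kxm hqg pvdse bbv
Hunk 4: at line 4 remove [bng,dyql,yfd] add [gvb] -> 10 lines: ftnck ifox fidy xdssq gvb xzf kxm hqg pvdse bbv
Hunk 5: at line 1 remove [ifox,fidy] add [gxneq] -> 9 lines: ftnck gxneq xdssq gvb xzf kxm hqg pvdse bbv
Final line count: 9

Answer: 9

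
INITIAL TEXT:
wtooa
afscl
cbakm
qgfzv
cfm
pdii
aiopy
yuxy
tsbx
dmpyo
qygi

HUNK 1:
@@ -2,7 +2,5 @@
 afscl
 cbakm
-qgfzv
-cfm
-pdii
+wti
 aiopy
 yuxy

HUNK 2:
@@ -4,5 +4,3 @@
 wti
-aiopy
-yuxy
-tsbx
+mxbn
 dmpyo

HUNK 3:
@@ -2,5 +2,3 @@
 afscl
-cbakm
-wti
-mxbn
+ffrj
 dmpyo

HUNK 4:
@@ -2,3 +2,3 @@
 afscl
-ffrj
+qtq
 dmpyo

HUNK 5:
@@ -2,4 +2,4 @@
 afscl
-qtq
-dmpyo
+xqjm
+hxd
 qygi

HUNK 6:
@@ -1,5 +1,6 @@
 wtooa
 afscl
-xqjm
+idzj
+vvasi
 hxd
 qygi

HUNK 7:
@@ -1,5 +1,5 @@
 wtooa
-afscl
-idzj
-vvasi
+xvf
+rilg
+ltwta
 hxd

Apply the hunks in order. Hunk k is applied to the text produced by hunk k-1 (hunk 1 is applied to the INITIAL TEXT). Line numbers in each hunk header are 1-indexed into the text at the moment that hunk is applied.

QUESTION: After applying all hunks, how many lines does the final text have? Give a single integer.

Hunk 1: at line 2 remove [qgfzv,cfm,pdii] add [wti] -> 9 lines: wtooa afscl cbakm wti aiopy yuxy tsbx dmpyo qygi
Hunk 2: at line 4 remove [aiopy,yuxy,tsbx] add [mxbn] -> 7 lines: wtooa afscl cbakm wti mxbn dmpyo qygi
Hunk 3: at line 2 remove [cbakm,wti,mxbn] add [ffrj] -> 5 lines: wtooa afscl ffrj dmpyo qygi
Hunk 4: at line 2 remove [ffrj] add [qtq] -> 5 lines: wtooa afscl qtq dmpyo qygi
Hunk 5: at line 2 remove [qtq,dmpyo] add [xqjm,hxd] -> 5 lines: wtooa afscl xqjm hxd qygi
Hunk 6: at line 1 remove [xqjm] add [idzj,vvasi] -> 6 lines: wtooa afscl idzj vvasi hxd qygi
Hunk 7: at line 1 remove [afscl,idzj,vvasi] add [xvf,rilg,ltwta] -> 6 lines: wtooa xvf rilg ltwta hxd qygi
Final line count: 6

Answer: 6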